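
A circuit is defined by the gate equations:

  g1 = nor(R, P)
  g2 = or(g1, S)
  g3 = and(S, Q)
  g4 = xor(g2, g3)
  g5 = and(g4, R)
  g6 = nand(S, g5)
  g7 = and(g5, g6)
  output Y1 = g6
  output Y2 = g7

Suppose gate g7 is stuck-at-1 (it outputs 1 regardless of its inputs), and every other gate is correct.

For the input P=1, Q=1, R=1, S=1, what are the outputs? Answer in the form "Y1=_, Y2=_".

Y1=1, Y2=1

Propagate with g7 forced: g1=0, g2=1, g3=1, g4=0, g5=0, g6=1, g7=1 [stuck-at-1].
So the outputs are Y1=1, Y2=1. (Without the fault they would be Y1=1, Y2=0.)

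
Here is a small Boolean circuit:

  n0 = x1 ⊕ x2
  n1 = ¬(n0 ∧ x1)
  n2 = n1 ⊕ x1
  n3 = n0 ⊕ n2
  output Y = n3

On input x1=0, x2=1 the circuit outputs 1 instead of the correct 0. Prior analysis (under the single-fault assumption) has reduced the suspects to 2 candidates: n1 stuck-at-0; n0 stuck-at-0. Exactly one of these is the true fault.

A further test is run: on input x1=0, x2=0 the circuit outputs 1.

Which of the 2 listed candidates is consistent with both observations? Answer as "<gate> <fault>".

n0 stuck-at-0

Evaluate each candidate on input x1=0, x2=0:
  n1 stuck-at-0: n0=0, n1=0 [stuck-at-0], n2=0, n3=0 → 0 — eliminated
  n0 stuck-at-0: n0=0 [stuck-at-0], n1=1, n2=1, n3=1 → 1 — matches
Only n0 stuck-at-0 reproduces the observed 1.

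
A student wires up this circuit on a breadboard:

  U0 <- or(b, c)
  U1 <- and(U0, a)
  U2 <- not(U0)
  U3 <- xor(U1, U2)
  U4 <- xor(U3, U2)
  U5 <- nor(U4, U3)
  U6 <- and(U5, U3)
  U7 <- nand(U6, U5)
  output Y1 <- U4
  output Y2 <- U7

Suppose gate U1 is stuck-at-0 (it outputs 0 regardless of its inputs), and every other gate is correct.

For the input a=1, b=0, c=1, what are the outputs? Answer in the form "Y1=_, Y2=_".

Y1=0, Y2=1

Propagate with U1 forced: U0=1, U1=0 [stuck-at-0], U2=0, U3=0, U4=0, U5=1, U6=0, U7=1.
So the outputs are Y1=0, Y2=1. (Without the fault they would be Y1=1, Y2=1.)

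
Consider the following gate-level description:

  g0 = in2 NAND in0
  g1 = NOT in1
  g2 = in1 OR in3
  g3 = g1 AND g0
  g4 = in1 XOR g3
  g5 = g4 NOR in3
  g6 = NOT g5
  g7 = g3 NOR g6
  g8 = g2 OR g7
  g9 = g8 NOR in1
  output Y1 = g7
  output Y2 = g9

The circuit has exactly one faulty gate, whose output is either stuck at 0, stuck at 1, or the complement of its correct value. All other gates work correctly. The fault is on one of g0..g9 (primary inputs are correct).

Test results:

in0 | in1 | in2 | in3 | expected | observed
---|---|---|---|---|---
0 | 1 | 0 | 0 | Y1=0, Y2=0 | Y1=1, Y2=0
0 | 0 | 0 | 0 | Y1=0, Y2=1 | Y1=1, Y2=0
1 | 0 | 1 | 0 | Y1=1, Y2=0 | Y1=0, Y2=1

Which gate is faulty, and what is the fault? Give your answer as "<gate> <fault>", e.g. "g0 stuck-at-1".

g7 inverted output

Fault-free values for test 1 (in0=0, in1=1, in2=0, in3=0): g0=1, g1=0, g2=1, g3=0, g4=1, g5=0, g6=1, g7=0, g8=1, g9=0, giving Y1=0, Y2=0. Observed Y1=1, Y2=0.
Test 1: faults giving observed Y1=1, Y2=0 are {g4 stuck-at-0, g4 inverted output, g5 stuck-at-1, g5 inverted output, g6 stuck-at-0, g6 inverted output, g7 stuck-at-1, g7 inverted output}.
Test 2 (in0=0, in1=0, in2=0, in3=0): fault-free g0=1, g1=1, g2=0, g3=1, g4=1, g5=0, g6=1, g7=0, g8=0, g9=1 → Y1=0, Y2=1; observed Y1=1, Y2=0. Eliminates g4 stuck-at-0, g4 inverted output, g5 stuck-at-1, g5 inverted output, g6 stuck-at-0, g6 inverted output.
Test 3 (in0=1, in1=0, in2=1, in3=0): fault-free g0=0, g1=1, g2=0, g3=0, g4=0, g5=1, g6=0, g7=1, g8=1, g9=0 → Y1=1, Y2=0; observed Y1=0, Y2=1. Eliminates g7 stuck-at-1.
Only g7 inverted output is consistent with every test.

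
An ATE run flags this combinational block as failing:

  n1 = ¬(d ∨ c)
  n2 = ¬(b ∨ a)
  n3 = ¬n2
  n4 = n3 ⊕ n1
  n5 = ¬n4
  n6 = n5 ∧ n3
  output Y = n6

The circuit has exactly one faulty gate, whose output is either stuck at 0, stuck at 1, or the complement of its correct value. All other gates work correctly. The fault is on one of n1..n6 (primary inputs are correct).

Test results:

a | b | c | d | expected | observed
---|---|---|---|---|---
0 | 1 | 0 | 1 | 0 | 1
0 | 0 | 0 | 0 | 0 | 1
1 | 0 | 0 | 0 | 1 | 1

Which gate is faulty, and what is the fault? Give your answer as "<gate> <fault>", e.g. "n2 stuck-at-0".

n6 stuck-at-1

Fault-free values for test 1 (a=0, b=1, c=0, d=1): n1=0, n2=0, n3=1, n4=1, n5=0, n6=0, giving Y=0. Observed 1.
Test 1: faults giving observed 1 are {n1 stuck-at-1, n1 inverted output, n4 stuck-at-0, n4 inverted output, n5 stuck-at-1, n5 inverted output, n6 stuck-at-1, n6 inverted output}.
Test 2 (a=0, b=0, c=0, d=0): fault-free n1=1, n2=1, n3=0, n4=1, n5=0, n6=0 → 0; observed 1. Eliminates n1 stuck-at-1, n1 inverted output, n4 stuck-at-0, n4 inverted output, n5 stuck-at-1, n5 inverted output.
Test 3 (a=1, b=0, c=0, d=0): fault-free n1=1, n2=0, n3=1, n4=0, n5=1, n6=1 → 1; observed 1. Eliminates n6 inverted output.
Only n6 stuck-at-1 is consistent with every test.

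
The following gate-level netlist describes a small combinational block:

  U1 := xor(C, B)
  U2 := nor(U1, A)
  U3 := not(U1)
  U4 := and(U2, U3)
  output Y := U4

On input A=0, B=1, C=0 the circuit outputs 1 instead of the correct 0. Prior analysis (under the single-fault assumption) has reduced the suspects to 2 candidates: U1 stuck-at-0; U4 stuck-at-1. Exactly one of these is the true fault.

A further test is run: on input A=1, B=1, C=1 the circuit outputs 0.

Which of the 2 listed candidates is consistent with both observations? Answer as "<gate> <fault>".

Evaluate each candidate on input A=1, B=1, C=1:
  U1 stuck-at-0: U1=0 [stuck-at-0], U2=0, U3=1, U4=0 → 0 — matches
  U4 stuck-at-1: U1=0, U2=0, U3=1, U4=1 [stuck-at-1] → 1 — eliminated
Only U1 stuck-at-0 reproduces the observed 0.

U1 stuck-at-0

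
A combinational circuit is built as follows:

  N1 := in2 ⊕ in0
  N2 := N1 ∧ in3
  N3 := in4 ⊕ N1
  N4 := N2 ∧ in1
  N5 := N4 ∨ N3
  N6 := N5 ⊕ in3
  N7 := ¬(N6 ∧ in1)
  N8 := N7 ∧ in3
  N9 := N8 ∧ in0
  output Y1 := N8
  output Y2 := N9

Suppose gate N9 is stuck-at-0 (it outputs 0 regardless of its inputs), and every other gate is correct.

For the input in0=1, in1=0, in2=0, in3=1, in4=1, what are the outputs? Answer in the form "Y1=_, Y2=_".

Y1=1, Y2=0

Propagate with N9 forced: N1=1, N2=1, N3=0, N4=0, N5=0, N6=1, N7=1, N8=1, N9=0 [stuck-at-0].
So the outputs are Y1=1, Y2=0. (Without the fault they would be Y1=1, Y2=1.)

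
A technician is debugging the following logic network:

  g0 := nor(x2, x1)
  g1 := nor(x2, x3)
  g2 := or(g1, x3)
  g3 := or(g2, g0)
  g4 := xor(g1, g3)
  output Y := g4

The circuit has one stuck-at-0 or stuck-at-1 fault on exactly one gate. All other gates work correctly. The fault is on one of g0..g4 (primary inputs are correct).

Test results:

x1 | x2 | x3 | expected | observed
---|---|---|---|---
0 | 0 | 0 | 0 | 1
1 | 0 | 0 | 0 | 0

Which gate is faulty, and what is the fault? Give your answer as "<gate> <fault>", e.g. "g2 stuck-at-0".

g1 stuck-at-0

Fault-free values for test 1 (x1=0, x2=0, x3=0): g0=1, g1=1, g2=1, g3=1, g4=0, giving Y=0. Observed 1.
Test 1: faults giving observed 1 are {g1 stuck-at-0, g3 stuck-at-0, g4 stuck-at-1}.
Test 2 (x1=1, x2=0, x3=0): fault-free g0=0, g1=1, g2=1, g3=1, g4=0 → 0; observed 0. Eliminates g3 stuck-at-0, g4 stuck-at-1.
Only g1 stuck-at-0 is consistent with every test.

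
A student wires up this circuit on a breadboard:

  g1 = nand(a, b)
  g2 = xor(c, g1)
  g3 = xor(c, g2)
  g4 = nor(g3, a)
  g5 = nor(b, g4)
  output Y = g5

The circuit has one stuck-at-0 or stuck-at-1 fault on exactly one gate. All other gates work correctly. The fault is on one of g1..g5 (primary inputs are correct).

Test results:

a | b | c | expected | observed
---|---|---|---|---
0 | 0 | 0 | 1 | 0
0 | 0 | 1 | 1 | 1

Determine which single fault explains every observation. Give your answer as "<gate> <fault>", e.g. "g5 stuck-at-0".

g2 stuck-at-0

Fault-free values for test 1 (a=0, b=0, c=0): g1=1, g2=1, g3=1, g4=0, g5=1, giving Y=1. Observed 0.
Test 1: faults giving observed 0 are {g1 stuck-at-0, g2 stuck-at-0, g3 stuck-at-0, g4 stuck-at-1, g5 stuck-at-0}.
Test 2 (a=0, b=0, c=1): fault-free g1=1, g2=0, g3=1, g4=0, g5=1 → 1; observed 1. Eliminates g1 stuck-at-0, g3 stuck-at-0, g4 stuck-at-1, g5 stuck-at-0.
Only g2 stuck-at-0 is consistent with every test.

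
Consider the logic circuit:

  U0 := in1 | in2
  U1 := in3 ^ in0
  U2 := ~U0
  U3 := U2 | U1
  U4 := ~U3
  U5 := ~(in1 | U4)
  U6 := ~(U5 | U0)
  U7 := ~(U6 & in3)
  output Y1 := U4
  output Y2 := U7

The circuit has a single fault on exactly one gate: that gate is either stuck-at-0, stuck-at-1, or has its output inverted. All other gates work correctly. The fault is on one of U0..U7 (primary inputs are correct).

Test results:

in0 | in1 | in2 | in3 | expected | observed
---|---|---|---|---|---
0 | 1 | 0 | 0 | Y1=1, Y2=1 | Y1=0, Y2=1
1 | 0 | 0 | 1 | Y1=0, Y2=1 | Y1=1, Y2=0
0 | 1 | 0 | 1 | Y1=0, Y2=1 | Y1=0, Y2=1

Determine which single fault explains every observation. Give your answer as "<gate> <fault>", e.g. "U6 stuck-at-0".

U2 inverted output

Fault-free values for test 1 (in0=0, in1=1, in2=0, in3=0): U0=1, U1=0, U2=0, U3=0, U4=1, U5=0, U6=0, U7=1, giving Y1=1, Y2=1. Observed Y1=0, Y2=1.
Test 1: faults giving observed Y1=0, Y2=1 are {U0 stuck-at-0, U0 inverted output, U1 stuck-at-1, U1 inverted output, U2 stuck-at-1, U2 inverted output, U3 stuck-at-1, U3 inverted output, U4 stuck-at-0, U4 inverted output}.
Test 2 (in0=1, in1=0, in2=0, in3=1): fault-free U0=0, U1=0, U2=1, U3=1, U4=0, U5=1, U6=0, U7=1 → Y1=0, Y2=1; observed Y1=1, Y2=0. Eliminates U0 stuck-at-0, U0 inverted output, U1 stuck-at-1, U1 inverted output, U2 stuck-at-1, U3 stuck-at-1, U4 stuck-at-0.
Test 3 (in0=0, in1=1, in2=0, in3=1): fault-free U0=1, U1=1, U2=0, U3=1, U4=0, U5=0, U6=0, U7=1 → Y1=0, Y2=1; observed Y1=0, Y2=1. Eliminates U3 inverted output, U4 inverted output.
Only U2 inverted output is consistent with every test.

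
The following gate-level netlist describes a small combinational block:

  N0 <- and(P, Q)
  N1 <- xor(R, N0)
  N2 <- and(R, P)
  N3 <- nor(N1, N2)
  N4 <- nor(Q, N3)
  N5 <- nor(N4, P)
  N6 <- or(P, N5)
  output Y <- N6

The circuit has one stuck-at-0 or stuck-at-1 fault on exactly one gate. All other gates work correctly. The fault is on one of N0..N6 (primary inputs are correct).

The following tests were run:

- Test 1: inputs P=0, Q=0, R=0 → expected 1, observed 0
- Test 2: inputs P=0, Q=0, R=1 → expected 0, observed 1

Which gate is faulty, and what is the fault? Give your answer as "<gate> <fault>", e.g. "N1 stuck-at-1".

Fault-free values for test 1 (P=0, Q=0, R=0): N0=0, N1=0, N2=0, N3=1, N4=0, N5=1, N6=1, giving Y=1. Observed 0.
Test 1: faults giving observed 0 are {N0 stuck-at-1, N1 stuck-at-1, N2 stuck-at-1, N3 stuck-at-0, N4 stuck-at-1, N5 stuck-at-0, N6 stuck-at-0}.
Test 2 (P=0, Q=0, R=1): fault-free N0=0, N1=1, N2=0, N3=0, N4=1, N5=0, N6=0 → 0; observed 1. Eliminates N1 stuck-at-1, N2 stuck-at-1, N3 stuck-at-0, N4 stuck-at-1, N5 stuck-at-0, N6 stuck-at-0.
Only N0 stuck-at-1 is consistent with every test.

N0 stuck-at-1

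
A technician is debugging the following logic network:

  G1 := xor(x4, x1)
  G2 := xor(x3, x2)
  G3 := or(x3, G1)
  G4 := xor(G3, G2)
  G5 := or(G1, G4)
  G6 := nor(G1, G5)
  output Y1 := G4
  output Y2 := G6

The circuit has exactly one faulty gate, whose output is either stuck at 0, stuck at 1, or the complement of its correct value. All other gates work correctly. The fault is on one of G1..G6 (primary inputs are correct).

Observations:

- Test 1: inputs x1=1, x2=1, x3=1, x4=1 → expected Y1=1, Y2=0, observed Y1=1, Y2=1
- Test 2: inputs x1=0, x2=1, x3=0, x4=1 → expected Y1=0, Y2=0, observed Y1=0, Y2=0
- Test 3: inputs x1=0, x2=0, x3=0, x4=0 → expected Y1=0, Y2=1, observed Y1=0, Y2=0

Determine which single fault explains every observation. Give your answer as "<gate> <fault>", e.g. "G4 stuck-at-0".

Fault-free values for test 1 (x1=1, x2=1, x3=1, x4=1): G1=0, G2=0, G3=1, G4=1, G5=1, G6=0, giving Y1=1, Y2=0. Observed Y1=1, Y2=1.
Test 1: faults giving observed Y1=1, Y2=1 are {G5 stuck-at-0, G5 inverted output, G6 stuck-at-1, G6 inverted output}.
Test 2 (x1=0, x2=1, x3=0, x4=1): fault-free G1=1, G2=1, G3=1, G4=0, G5=1, G6=0 → Y1=0, Y2=0; observed Y1=0, Y2=0. Eliminates G6 stuck-at-1, G6 inverted output.
Test 3 (x1=0, x2=0, x3=0, x4=0): fault-free G1=0, G2=0, G3=0, G4=0, G5=0, G6=1 → Y1=0, Y2=1; observed Y1=0, Y2=0. Eliminates G5 stuck-at-0.
Only G5 inverted output is consistent with every test.

G5 inverted output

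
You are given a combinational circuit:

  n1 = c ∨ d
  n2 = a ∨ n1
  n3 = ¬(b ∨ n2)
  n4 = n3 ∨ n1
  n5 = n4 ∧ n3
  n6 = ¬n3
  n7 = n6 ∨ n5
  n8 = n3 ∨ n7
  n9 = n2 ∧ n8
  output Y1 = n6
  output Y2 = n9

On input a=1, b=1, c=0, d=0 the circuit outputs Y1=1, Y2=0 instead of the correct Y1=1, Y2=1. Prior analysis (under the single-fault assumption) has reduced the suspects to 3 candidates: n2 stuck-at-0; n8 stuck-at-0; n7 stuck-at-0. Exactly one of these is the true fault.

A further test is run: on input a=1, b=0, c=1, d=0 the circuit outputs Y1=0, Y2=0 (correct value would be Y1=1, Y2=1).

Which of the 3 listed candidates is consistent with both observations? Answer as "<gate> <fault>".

Evaluate each candidate on input a=1, b=0, c=1, d=0:
  n2 stuck-at-0: n1=1, n2=0 [stuck-at-0], n3=1, n4=1, n5=1, n6=0, n7=1, n8=1, n9=0 → Y1=0, Y2=0 — matches
  n8 stuck-at-0: n1=1, n2=1, n3=0, n4=1, n5=0, n6=1, n7=1, n8=0 [stuck-at-0], n9=0 → Y1=1, Y2=0 — eliminated
  n7 stuck-at-0: n1=1, n2=1, n3=0, n4=1, n5=0, n6=1, n7=0 [stuck-at-0], n8=0, n9=0 → Y1=1, Y2=0 — eliminated
Only n2 stuck-at-0 reproduces the observed Y1=0, Y2=0.

n2 stuck-at-0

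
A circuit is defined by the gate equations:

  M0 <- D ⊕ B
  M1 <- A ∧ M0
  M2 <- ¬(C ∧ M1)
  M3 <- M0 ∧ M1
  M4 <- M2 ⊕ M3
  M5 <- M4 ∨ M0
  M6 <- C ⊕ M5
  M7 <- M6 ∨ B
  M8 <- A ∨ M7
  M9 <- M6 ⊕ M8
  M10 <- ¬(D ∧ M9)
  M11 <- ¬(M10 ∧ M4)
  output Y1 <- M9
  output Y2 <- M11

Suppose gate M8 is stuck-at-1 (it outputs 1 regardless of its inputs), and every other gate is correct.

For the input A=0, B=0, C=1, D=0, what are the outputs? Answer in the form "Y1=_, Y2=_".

Propagate with M8 forced: M0=0, M1=0, M2=1, M3=0, M4=1, M5=1, M6=0, M7=0, M8=1 [stuck-at-1], M9=1, M10=1, M11=0.
So the outputs are Y1=1, Y2=0. (Without the fault they would be Y1=0, Y2=0.)

Y1=1, Y2=0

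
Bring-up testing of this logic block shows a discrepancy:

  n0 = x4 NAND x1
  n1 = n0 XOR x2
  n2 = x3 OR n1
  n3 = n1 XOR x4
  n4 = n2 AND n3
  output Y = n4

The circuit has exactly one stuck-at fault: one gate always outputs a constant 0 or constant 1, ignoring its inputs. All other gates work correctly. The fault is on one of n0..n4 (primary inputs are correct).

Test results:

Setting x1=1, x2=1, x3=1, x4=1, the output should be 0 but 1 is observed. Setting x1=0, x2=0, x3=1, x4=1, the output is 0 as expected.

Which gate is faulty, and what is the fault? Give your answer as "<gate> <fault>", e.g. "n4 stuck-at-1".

Fault-free values for test 1 (x1=1, x2=1, x3=1, x4=1): n0=0, n1=1, n2=1, n3=0, n4=0, giving Y=0. Observed 1.
Test 1: faults giving observed 1 are {n0 stuck-at-1, n1 stuck-at-0, n3 stuck-at-1, n4 stuck-at-1}.
Test 2 (x1=0, x2=0, x3=1, x4=1): fault-free n0=1, n1=1, n2=1, n3=0, n4=0 → 0; observed 0. Eliminates n1 stuck-at-0, n3 stuck-at-1, n4 stuck-at-1.
Only n0 stuck-at-1 is consistent with every test.

n0 stuck-at-1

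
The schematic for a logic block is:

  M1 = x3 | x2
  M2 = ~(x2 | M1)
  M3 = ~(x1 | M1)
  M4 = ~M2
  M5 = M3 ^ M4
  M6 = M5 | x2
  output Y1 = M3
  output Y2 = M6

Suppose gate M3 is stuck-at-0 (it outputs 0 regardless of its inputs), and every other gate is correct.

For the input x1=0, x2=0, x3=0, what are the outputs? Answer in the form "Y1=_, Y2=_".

Y1=0, Y2=0

Propagate with M3 forced: M1=0, M2=1, M3=0 [stuck-at-0], M4=0, M5=0, M6=0.
So the outputs are Y1=0, Y2=0. (Without the fault they would be Y1=1, Y2=1.)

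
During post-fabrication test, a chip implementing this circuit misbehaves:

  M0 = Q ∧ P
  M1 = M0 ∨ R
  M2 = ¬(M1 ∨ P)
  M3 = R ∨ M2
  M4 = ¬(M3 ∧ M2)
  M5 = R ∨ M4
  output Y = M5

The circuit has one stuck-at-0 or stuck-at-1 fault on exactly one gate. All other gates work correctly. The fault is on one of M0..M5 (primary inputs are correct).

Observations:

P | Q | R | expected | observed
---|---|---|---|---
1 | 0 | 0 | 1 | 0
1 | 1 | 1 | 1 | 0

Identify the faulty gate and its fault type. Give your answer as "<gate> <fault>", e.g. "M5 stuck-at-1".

Fault-free values for test 1 (P=1, Q=0, R=0): M0=0, M1=0, M2=0, M3=0, M4=1, M5=1, giving Y=1. Observed 0.
Test 1: faults giving observed 0 are {M2 stuck-at-1, M4 stuck-at-0, M5 stuck-at-0}.
Test 2 (P=1, Q=1, R=1): fault-free M0=1, M1=1, M2=0, M3=1, M4=1, M5=1 → 1; observed 0. Eliminates M2 stuck-at-1, M4 stuck-at-0.
Only M5 stuck-at-0 is consistent with every test.

M5 stuck-at-0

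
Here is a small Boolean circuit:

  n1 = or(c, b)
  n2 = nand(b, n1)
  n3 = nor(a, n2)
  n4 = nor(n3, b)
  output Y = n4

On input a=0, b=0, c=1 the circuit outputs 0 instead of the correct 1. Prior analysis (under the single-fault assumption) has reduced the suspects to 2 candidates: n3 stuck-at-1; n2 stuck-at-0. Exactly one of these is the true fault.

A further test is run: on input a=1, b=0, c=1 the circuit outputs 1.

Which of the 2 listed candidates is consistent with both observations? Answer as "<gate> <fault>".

n2 stuck-at-0

Evaluate each candidate on input a=1, b=0, c=1:
  n3 stuck-at-1: n1=1, n2=1, n3=1 [stuck-at-1], n4=0 → 0 — eliminated
  n2 stuck-at-0: n1=1, n2=0 [stuck-at-0], n3=0, n4=1 → 1 — matches
Only n2 stuck-at-0 reproduces the observed 1.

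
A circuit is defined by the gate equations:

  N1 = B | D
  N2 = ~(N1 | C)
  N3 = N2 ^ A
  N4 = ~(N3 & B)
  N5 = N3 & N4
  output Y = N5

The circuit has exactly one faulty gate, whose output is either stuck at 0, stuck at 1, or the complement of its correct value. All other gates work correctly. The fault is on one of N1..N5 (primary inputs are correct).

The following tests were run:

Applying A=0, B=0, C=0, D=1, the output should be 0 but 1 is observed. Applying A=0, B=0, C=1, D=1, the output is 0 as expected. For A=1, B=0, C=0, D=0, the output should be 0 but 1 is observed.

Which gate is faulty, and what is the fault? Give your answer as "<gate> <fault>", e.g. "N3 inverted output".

Fault-free values for test 1 (A=0, B=0, C=0, D=1): N1=1, N2=0, N3=0, N4=1, N5=0, giving Y=0. Observed 1.
Test 1: faults giving observed 1 are {N1 stuck-at-0, N1 inverted output, N2 stuck-at-1, N2 inverted output, N3 stuck-at-1, N3 inverted output, N5 stuck-at-1, N5 inverted output}.
Test 2 (A=0, B=0, C=1, D=1): fault-free N1=1, N2=0, N3=0, N4=1, N5=0 → 0; observed 0. Eliminates N2 stuck-at-1, N2 inverted output, N3 stuck-at-1, N3 inverted output, N5 stuck-at-1, N5 inverted output.
Test 3 (A=1, B=0, C=0, D=0): fault-free N1=0, N2=1, N3=0, N4=1, N5=0 → 0; observed 1. Eliminates N1 stuck-at-0.
Only N1 inverted output is consistent with every test.

N1 inverted output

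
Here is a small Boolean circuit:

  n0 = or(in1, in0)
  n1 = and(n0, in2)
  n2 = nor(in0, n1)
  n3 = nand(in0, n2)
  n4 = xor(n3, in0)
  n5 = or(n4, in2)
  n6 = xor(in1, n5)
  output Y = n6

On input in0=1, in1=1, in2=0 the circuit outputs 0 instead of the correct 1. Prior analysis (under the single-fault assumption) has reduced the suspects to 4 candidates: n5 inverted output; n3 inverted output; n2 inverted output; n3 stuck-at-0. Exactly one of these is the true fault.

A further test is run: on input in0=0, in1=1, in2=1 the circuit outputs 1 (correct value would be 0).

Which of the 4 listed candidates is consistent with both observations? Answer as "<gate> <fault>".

n5 inverted output

Evaluate each candidate on input in0=0, in1=1, in2=1:
  n5 inverted output: n0=1, n1=1, n2=0, n3=1, n4=1, n5=0 [inverted output], n6=1 → 1 — matches
  n3 inverted output: n0=1, n1=1, n2=0, n3=0 [inverted output], n4=0, n5=1, n6=0 → 0 — eliminated
  n2 inverted output: n0=1, n1=1, n2=1 [inverted output], n3=1, n4=1, n5=1, n6=0 → 0 — eliminated
  n3 stuck-at-0: n0=1, n1=1, n2=0, n3=0 [stuck-at-0], n4=0, n5=1, n6=0 → 0 — eliminated
Only n5 inverted output reproduces the observed 1.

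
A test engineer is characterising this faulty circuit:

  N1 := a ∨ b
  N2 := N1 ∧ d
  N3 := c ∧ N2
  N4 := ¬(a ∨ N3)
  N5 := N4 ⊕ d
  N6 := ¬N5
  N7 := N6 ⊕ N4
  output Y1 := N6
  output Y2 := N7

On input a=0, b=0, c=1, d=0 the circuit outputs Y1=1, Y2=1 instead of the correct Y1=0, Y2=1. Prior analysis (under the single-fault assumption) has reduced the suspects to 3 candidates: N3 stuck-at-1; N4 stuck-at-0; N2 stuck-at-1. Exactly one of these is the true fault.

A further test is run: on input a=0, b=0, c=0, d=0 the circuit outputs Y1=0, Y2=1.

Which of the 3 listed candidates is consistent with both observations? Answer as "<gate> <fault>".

Evaluate each candidate on input a=0, b=0, c=0, d=0:
  N3 stuck-at-1: N1=0, N2=0, N3=1 [stuck-at-1], N4=0, N5=0, N6=1, N7=1 → Y1=1, Y2=1 — eliminated
  N4 stuck-at-0: N1=0, N2=0, N3=0, N4=0 [stuck-at-0], N5=0, N6=1, N7=1 → Y1=1, Y2=1 — eliminated
  N2 stuck-at-1: N1=0, N2=1 [stuck-at-1], N3=0, N4=1, N5=1, N6=0, N7=1 → Y1=0, Y2=1 — matches
Only N2 stuck-at-1 reproduces the observed Y1=0, Y2=1.

N2 stuck-at-1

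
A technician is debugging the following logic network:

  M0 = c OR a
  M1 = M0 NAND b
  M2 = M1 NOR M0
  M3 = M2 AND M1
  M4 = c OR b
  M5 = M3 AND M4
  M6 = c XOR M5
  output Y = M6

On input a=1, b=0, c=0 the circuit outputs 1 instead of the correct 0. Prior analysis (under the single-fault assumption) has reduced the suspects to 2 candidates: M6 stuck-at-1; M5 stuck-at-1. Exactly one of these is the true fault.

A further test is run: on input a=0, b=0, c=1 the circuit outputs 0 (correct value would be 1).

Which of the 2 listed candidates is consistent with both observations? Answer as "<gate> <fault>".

Evaluate each candidate on input a=0, b=0, c=1:
  M6 stuck-at-1: M0=1, M1=1, M2=0, M3=0, M4=1, M5=0, M6=1 [stuck-at-1] → 1 — eliminated
  M5 stuck-at-1: M0=1, M1=1, M2=0, M3=0, M4=1, M5=1 [stuck-at-1], M6=0 → 0 — matches
Only M5 stuck-at-1 reproduces the observed 0.

M5 stuck-at-1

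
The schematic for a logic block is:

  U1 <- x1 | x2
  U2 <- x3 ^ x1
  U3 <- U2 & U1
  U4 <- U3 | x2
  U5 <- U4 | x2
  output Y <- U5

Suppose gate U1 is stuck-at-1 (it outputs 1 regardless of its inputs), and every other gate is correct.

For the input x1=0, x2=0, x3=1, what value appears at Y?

Propagate with U1 forced: U1=1 [stuck-at-1], U2=1, U3=1, U4=1, U5=1.
So Y = 1. (Without the fault it would be 0.)

1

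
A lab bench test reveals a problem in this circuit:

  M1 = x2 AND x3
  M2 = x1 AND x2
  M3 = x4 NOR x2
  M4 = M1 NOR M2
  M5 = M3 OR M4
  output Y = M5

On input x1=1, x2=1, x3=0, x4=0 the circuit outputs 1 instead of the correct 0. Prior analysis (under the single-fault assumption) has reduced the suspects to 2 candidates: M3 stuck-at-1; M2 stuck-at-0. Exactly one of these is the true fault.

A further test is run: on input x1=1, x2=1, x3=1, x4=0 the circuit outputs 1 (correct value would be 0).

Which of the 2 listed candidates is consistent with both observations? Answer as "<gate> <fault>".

Evaluate each candidate on input x1=1, x2=1, x3=1, x4=0:
  M3 stuck-at-1: M1=1, M2=1, M3=1 [stuck-at-1], M4=0, M5=1 → 1 — matches
  M2 stuck-at-0: M1=1, M2=0 [stuck-at-0], M3=0, M4=0, M5=0 → 0 — eliminated
Only M3 stuck-at-1 reproduces the observed 1.

M3 stuck-at-1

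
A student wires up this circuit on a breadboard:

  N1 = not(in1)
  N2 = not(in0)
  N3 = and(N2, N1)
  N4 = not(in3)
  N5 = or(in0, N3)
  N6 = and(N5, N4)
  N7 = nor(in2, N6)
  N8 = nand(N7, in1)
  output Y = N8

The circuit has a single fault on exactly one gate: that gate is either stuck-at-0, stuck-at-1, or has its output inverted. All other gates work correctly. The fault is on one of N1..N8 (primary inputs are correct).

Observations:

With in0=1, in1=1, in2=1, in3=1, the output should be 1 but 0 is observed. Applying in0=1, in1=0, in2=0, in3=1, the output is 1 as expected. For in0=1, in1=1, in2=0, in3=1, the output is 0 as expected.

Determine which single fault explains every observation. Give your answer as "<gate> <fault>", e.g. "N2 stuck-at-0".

Fault-free values for test 1 (in0=1, in1=1, in2=1, in3=1): N1=0, N2=0, N3=0, N4=0, N5=1, N6=0, N7=0, N8=1, giving Y=1. Observed 0.
Test 1: faults giving observed 0 are {N7 stuck-at-1, N7 inverted output, N8 stuck-at-0, N8 inverted output}.
Test 2 (in0=1, in1=0, in2=0, in3=1): fault-free N1=1, N2=0, N3=0, N4=0, N5=1, N6=0, N7=1, N8=1 → 1; observed 1. Eliminates N8 stuck-at-0, N8 inverted output.
Test 3 (in0=1, in1=1, in2=0, in3=1): fault-free N1=0, N2=0, N3=0, N4=0, N5=1, N6=0, N7=1, N8=0 → 0; observed 0. Eliminates N7 inverted output.
Only N7 stuck-at-1 is consistent with every test.

N7 stuck-at-1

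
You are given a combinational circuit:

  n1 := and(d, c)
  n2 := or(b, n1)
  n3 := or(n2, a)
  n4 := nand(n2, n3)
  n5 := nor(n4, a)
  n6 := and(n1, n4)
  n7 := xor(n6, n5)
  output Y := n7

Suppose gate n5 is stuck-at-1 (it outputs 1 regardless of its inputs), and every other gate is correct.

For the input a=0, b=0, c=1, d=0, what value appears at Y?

1

Propagate with n5 forced: n1=0, n2=0, n3=0, n4=1, n5=1 [stuck-at-1], n6=0, n7=1.
So Y = 1. (Without the fault it would be 0.)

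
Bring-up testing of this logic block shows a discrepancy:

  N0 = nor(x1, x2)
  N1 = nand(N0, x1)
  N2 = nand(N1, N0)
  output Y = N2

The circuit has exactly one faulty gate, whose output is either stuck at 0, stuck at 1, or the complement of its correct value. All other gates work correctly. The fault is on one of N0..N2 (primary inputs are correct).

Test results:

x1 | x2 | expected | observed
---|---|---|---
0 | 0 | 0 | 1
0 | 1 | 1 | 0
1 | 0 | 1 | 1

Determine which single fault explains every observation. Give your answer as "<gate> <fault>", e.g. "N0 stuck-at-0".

N0 inverted output

Fault-free values for test 1 (x1=0, x2=0): N0=1, N1=1, N2=0, giving Y=0. Observed 1.
Test 1: faults giving observed 1 are {N0 stuck-at-0, N0 inverted output, N1 stuck-at-0, N1 inverted output, N2 stuck-at-1, N2 inverted output}.
Test 2 (x1=0, x2=1): fault-free N0=0, N1=1, N2=1 → 1; observed 0. Eliminates N0 stuck-at-0, N1 stuck-at-0, N1 inverted output, N2 stuck-at-1.
Test 3 (x1=1, x2=0): fault-free N0=0, N1=1, N2=1 → 1; observed 1. Eliminates N2 inverted output.
Only N0 inverted output is consistent with every test.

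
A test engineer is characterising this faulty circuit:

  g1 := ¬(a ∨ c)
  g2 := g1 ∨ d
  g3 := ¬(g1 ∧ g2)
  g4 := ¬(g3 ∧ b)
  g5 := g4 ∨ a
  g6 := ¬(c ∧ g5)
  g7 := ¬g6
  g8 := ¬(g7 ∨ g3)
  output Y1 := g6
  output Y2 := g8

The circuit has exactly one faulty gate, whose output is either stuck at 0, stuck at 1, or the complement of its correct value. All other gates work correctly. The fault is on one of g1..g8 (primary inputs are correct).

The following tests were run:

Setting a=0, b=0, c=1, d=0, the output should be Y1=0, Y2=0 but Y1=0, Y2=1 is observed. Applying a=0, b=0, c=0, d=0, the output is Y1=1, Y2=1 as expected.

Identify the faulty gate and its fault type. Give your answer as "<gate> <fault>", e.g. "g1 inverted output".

g8 stuck-at-1

Fault-free values for test 1 (a=0, b=0, c=1, d=0): g1=0, g2=0, g3=1, g4=1, g5=1, g6=0, g7=1, g8=0, giving Y1=0, Y2=0. Observed Y1=0, Y2=1.
Test 1: faults giving observed Y1=0, Y2=1 are {g8 stuck-at-1, g8 inverted output}.
Test 2 (a=0, b=0, c=0, d=0): fault-free g1=1, g2=1, g3=0, g4=1, g5=1, g6=1, g7=0, g8=1 → Y1=1, Y2=1; observed Y1=1, Y2=1. Eliminates g8 inverted output.
Only g8 stuck-at-1 is consistent with every test.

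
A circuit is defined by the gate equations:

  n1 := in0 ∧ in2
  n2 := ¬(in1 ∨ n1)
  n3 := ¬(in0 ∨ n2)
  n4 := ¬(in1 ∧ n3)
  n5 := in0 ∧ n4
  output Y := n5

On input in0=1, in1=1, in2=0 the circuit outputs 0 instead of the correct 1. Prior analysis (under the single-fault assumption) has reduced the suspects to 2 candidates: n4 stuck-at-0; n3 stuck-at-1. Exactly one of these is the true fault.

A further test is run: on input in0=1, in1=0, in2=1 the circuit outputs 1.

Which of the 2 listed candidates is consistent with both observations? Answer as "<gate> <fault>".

Evaluate each candidate on input in0=1, in1=0, in2=1:
  n4 stuck-at-0: n1=1, n2=0, n3=0, n4=0 [stuck-at-0], n5=0 → 0 — eliminated
  n3 stuck-at-1: n1=1, n2=0, n3=1 [stuck-at-1], n4=1, n5=1 → 1 — matches
Only n3 stuck-at-1 reproduces the observed 1.

n3 stuck-at-1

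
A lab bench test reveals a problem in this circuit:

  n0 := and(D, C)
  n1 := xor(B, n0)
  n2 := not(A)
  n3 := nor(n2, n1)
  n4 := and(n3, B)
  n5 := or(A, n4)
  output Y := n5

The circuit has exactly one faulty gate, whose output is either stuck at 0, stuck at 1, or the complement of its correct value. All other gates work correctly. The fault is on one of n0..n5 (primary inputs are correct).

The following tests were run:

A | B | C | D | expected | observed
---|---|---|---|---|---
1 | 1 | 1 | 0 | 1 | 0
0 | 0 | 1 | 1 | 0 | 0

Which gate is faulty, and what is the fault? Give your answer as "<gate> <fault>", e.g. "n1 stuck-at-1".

n5 stuck-at-0

Fault-free values for test 1 (A=1, B=1, C=1, D=0): n0=0, n1=1, n2=0, n3=0, n4=0, n5=1, giving Y=1. Observed 0.
Test 1: faults giving observed 0 are {n5 stuck-at-0, n5 inverted output}.
Test 2 (A=0, B=0, C=1, D=1): fault-free n0=1, n1=1, n2=1, n3=0, n4=0, n5=0 → 0; observed 0. Eliminates n5 inverted output.
Only n5 stuck-at-0 is consistent with every test.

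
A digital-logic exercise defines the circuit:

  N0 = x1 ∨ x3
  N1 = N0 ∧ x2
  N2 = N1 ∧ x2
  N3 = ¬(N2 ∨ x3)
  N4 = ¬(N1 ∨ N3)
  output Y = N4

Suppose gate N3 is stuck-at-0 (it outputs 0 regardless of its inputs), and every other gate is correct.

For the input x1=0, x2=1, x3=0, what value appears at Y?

Propagate with N3 forced: N0=0, N1=0, N2=0, N3=0 [stuck-at-0], N4=1.
So Y = 1. (Without the fault it would be 0.)

1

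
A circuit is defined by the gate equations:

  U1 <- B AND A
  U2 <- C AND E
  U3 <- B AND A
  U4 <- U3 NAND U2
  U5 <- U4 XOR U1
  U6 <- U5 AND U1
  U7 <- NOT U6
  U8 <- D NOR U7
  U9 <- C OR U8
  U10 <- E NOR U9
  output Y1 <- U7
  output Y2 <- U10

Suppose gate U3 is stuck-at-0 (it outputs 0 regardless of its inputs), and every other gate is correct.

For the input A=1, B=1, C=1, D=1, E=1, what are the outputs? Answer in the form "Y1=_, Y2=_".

Propagate with U3 forced: U1=1, U2=1, U3=0 [stuck-at-0], U4=1, U5=0, U6=0, U7=1, U8=0, U9=1, U10=0.
So the outputs are Y1=1, Y2=0. (Without the fault they would be Y1=0, Y2=0.)

Y1=1, Y2=0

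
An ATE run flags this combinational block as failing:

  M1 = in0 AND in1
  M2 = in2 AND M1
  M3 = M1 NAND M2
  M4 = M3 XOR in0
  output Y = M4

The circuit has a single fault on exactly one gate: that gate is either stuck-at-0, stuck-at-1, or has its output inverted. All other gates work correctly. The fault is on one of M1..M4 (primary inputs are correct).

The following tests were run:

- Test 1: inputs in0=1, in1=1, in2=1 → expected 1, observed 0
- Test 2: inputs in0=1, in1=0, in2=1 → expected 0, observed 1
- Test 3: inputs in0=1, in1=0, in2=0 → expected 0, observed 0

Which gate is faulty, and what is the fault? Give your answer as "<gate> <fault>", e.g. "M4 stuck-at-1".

M1 inverted output

Fault-free values for test 1 (in0=1, in1=1, in2=1): M1=1, M2=1, M3=0, M4=1, giving Y=1. Observed 0.
Test 1: faults giving observed 0 are {M1 stuck-at-0, M1 inverted output, M2 stuck-at-0, M2 inverted output, M3 stuck-at-1, M3 inverted output, M4 stuck-at-0, M4 inverted output}.
Test 2 (in0=1, in1=0, in2=1): fault-free M1=0, M2=0, M3=1, M4=0 → 0; observed 1. Eliminates M1 stuck-at-0, M2 stuck-at-0, M2 inverted output, M3 stuck-at-1, M4 stuck-at-0.
Test 3 (in0=1, in1=0, in2=0): fault-free M1=0, M2=0, M3=1, M4=0 → 0; observed 0. Eliminates M3 inverted output, M4 inverted output.
Only M1 inverted output is consistent with every test.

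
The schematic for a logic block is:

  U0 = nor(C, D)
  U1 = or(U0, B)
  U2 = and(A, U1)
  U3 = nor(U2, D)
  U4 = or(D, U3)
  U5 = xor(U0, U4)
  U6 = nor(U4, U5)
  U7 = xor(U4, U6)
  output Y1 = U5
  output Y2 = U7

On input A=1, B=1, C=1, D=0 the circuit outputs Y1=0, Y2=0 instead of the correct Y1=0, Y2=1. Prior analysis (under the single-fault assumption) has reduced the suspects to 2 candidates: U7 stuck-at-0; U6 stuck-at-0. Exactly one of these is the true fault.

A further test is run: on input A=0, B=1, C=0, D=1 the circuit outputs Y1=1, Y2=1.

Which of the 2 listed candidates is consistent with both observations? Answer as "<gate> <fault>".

U6 stuck-at-0

Evaluate each candidate on input A=0, B=1, C=0, D=1:
  U7 stuck-at-0: U0=0, U1=1, U2=0, U3=0, U4=1, U5=1, U6=0, U7=0 [stuck-at-0] → Y1=1, Y2=0 — eliminated
  U6 stuck-at-0: U0=0, U1=1, U2=0, U3=0, U4=1, U5=1, U6=0 [stuck-at-0], U7=1 → Y1=1, Y2=1 — matches
Only U6 stuck-at-0 reproduces the observed Y1=1, Y2=1.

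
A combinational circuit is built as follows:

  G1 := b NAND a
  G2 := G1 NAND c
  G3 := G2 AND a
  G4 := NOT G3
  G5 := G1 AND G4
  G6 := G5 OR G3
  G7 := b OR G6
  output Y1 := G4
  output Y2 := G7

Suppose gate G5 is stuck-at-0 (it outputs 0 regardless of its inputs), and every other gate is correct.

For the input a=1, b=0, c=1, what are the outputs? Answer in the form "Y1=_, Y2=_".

Propagate with G5 forced: G1=1, G2=0, G3=0, G4=1, G5=0 [stuck-at-0], G6=0, G7=0.
So the outputs are Y1=1, Y2=0. (Without the fault they would be Y1=1, Y2=1.)

Y1=1, Y2=0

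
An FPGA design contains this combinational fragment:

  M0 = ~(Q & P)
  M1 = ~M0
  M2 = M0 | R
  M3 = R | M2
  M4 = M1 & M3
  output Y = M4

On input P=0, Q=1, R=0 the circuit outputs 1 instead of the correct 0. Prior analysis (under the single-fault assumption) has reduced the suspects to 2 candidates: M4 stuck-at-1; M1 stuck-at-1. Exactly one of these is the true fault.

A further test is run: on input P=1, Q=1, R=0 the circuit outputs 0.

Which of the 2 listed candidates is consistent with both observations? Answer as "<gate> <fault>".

M1 stuck-at-1

Evaluate each candidate on input P=1, Q=1, R=0:
  M4 stuck-at-1: M0=0, M1=1, M2=0, M3=0, M4=1 [stuck-at-1] → 1 — eliminated
  M1 stuck-at-1: M0=0, M1=1 [stuck-at-1], M2=0, M3=0, M4=0 → 0 — matches
Only M1 stuck-at-1 reproduces the observed 0.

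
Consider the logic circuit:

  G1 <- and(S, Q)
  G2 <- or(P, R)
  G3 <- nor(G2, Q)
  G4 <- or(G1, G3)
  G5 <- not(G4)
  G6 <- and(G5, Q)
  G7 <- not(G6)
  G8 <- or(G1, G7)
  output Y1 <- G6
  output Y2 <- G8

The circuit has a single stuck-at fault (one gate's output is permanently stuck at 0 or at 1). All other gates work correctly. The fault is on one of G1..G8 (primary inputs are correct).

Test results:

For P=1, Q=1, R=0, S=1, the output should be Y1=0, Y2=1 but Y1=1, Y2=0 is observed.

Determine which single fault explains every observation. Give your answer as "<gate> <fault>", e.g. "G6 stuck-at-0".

Fault-free values for test 1 (P=1, Q=1, R=0, S=1): G1=1, G2=1, G3=0, G4=1, G5=0, G6=0, G7=1, G8=1, giving Y1=0, Y2=1. Observed Y1=1, Y2=0.
Test 1: faults giving observed Y1=1, Y2=0 are {G1 stuck-at-0}.
Only G1 stuck-at-0 is consistent with every test.

G1 stuck-at-0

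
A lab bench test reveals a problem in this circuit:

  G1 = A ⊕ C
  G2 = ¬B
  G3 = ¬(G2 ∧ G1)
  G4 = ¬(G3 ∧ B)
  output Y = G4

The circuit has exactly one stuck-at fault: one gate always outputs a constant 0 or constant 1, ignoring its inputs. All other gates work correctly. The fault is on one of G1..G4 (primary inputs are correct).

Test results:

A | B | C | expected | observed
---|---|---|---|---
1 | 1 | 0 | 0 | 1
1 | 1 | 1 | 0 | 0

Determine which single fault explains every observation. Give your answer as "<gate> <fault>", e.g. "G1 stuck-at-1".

G2 stuck-at-1

Fault-free values for test 1 (A=1, B=1, C=0): G1=1, G2=0, G3=1, G4=0, giving Y=0. Observed 1.
Test 1: faults giving observed 1 are {G2 stuck-at-1, G3 stuck-at-0, G4 stuck-at-1}.
Test 2 (A=1, B=1, C=1): fault-free G1=0, G2=0, G3=1, G4=0 → 0; observed 0. Eliminates G3 stuck-at-0, G4 stuck-at-1.
Only G2 stuck-at-1 is consistent with every test.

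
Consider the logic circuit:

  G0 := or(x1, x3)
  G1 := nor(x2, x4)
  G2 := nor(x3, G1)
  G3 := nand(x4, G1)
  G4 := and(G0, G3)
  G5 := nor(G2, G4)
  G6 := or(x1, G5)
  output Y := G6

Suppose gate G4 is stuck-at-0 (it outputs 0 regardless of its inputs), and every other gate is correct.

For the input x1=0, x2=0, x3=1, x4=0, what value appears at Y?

1

Propagate with G4 forced: G0=1, G1=1, G2=0, G3=1, G4=0 [stuck-at-0], G5=1, G6=1.
So Y = 1. (Without the fault it would be 0.)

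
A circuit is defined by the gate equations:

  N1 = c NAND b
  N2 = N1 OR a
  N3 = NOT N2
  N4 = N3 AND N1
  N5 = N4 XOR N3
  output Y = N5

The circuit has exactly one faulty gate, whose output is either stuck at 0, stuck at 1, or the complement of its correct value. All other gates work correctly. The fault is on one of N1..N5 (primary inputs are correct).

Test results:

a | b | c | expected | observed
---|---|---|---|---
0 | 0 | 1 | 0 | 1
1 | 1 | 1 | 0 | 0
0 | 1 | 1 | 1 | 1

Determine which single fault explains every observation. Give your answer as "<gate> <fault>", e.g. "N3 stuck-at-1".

N1 stuck-at-0

Fault-free values for test 1 (a=0, b=0, c=1): N1=1, N2=1, N3=0, N4=0, N5=0, giving Y=0. Observed 1.
Test 1: faults giving observed 1 are {N1 stuck-at-0, N1 inverted output, N4 stuck-at-1, N4 inverted output, N5 stuck-at-1, N5 inverted output}.
Test 2 (a=1, b=1, c=1): fault-free N1=0, N2=1, N3=0, N4=0, N5=0 → 0; observed 0. Eliminates N4 stuck-at-1, N4 inverted output, N5 stuck-at-1, N5 inverted output.
Test 3 (a=0, b=1, c=1): fault-free N1=0, N2=0, N3=1, N4=0, N5=1 → 1; observed 1. Eliminates N1 inverted output.
Only N1 stuck-at-0 is consistent with every test.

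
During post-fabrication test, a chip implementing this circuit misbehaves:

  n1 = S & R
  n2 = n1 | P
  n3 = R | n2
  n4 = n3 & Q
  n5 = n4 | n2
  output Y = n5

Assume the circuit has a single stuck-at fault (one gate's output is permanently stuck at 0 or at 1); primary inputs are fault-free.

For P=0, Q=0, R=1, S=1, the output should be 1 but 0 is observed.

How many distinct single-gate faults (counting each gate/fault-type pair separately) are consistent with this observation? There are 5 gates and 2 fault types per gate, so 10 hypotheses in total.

3

Fault-free: n1=1, n2=1, n3=1, n4=0, n5=1 → 1. Observed 0.
  n1 stuck-at-0: output 0 ✓
  n1 stuck-at-1: output 1 ✗
  n2 stuck-at-0: output 0 ✓
  n2 stuck-at-1: output 1 ✗
  n3 stuck-at-0: output 1 ✗
  n3 stuck-at-1: output 1 ✗
  n4 stuck-at-0: output 1 ✗
  n4 stuck-at-1: output 1 ✗
  n5 stuck-at-0: output 0 ✓
  n5 stuck-at-1: output 1 ✗
Consistent faults: {n1 stuck-at-0, n2 stuck-at-0, n5 stuck-at-0} — 3 in all.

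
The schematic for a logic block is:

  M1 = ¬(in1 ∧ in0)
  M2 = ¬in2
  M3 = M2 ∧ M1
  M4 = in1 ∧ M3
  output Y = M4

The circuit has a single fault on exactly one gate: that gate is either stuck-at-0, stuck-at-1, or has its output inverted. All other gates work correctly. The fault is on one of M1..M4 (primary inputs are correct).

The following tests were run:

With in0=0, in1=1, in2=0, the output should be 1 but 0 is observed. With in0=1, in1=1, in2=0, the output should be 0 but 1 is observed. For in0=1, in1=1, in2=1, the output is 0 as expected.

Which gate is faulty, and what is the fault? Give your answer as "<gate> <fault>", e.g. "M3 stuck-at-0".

M1 inverted output

Fault-free values for test 1 (in0=0, in1=1, in2=0): M1=1, M2=1, M3=1, M4=1, giving Y=1. Observed 0.
Test 1: faults giving observed 0 are {M1 stuck-at-0, M1 inverted output, M2 stuck-at-0, M2 inverted output, M3 stuck-at-0, M3 inverted output, M4 stuck-at-0, M4 inverted output}.
Test 2 (in0=1, in1=1, in2=0): fault-free M1=0, M2=1, M3=0, M4=0 → 0; observed 1. Eliminates M1 stuck-at-0, M2 stuck-at-0, M2 inverted output, M3 stuck-at-0, M4 stuck-at-0.
Test 3 (in0=1, in1=1, in2=1): fault-free M1=0, M2=0, M3=0, M4=0 → 0; observed 0. Eliminates M3 inverted output, M4 inverted output.
Only M1 inverted output is consistent with every test.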